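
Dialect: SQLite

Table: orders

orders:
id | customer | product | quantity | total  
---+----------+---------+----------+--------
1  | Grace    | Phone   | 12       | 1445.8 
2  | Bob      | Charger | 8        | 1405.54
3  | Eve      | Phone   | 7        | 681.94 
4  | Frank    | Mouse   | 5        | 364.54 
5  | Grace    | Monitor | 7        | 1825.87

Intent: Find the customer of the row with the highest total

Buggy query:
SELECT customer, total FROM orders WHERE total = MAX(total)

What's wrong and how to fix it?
Bug: WHERE is evaluated per row; an aggregate over the whole table isn't defined there

Fix: Wrap MAX in a scalar subquery so WHERE compares against a single value

Corrected query:
SELECT customer, total FROM orders WHERE total = (SELECT MAX(total) FROM orders)

Result:
customer | total  
---------+--------
Grace    | 1825.87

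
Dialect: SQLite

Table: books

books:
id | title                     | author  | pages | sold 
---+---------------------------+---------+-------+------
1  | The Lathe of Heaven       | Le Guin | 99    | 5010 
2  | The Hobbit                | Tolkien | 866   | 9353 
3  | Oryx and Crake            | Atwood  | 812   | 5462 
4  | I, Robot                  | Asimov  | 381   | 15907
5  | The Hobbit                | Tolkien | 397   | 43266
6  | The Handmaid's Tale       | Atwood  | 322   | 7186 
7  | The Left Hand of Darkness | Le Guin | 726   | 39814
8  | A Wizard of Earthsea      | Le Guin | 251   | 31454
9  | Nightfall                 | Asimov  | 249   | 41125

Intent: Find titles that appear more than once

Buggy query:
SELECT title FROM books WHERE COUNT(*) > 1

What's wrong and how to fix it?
Bug: WHERE can't reference COUNT(*); aggregates are computed after WHERE

Fix: GROUP BY title, then filter groups with HAVING COUNT(*) > 1

Corrected query:
SELECT title FROM books GROUP BY title HAVING COUNT(*) > 1

Result:
title     
----------
The Hobbit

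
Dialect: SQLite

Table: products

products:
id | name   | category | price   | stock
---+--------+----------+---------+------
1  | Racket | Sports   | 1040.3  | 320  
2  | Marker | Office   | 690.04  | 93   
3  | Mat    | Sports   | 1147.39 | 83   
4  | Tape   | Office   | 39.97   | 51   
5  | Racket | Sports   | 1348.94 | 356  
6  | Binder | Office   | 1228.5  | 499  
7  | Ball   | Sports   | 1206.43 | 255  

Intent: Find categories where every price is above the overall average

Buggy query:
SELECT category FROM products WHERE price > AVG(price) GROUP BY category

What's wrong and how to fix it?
Bug: WHERE evaluates per row before aggregation, so AVG() is unavailable

Fix: Use a subquery for AVG and a HAVING MIN(...) filter so the condition holds for every row in the group

Corrected query:
SELECT category FROM products GROUP BY category HAVING MIN(price) > (SELECT AVG(price) FROM products)

Result:
category
--------
Sports  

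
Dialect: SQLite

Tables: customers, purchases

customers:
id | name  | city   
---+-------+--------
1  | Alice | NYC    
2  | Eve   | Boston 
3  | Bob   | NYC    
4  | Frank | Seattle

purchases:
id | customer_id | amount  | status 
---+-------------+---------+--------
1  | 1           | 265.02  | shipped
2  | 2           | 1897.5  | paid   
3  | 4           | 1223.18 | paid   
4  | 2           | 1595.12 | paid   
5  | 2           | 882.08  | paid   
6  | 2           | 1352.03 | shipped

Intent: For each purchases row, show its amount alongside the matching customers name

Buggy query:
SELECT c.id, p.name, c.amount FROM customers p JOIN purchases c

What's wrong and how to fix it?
Bug: JOIN with no ON clause produces a cartesian product; every purchases row pairs with every customers row

Fix: Specify the join condition linking the foreign key to the parent id

Corrected query:
SELECT c.id, p.name, c.amount FROM customers p JOIN purchases c ON c.customer_id = p.id

Result:
id | name  | amount 
---+-------+--------
1  | Alice | 265.02 
2  | Eve   | 1897.5 
3  | Frank | 1223.18
4  | Eve   | 1595.12
5  | Eve   | 882.08 
6  | Eve   | 1352.03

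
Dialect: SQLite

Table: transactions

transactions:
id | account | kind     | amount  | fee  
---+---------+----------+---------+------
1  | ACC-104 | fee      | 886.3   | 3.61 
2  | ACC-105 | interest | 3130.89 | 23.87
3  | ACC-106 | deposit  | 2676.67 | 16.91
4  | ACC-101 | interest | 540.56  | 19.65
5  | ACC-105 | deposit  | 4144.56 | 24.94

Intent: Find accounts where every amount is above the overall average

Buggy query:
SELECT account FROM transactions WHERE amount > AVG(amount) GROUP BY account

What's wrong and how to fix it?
Bug: WHERE evaluates per row before aggregation, so AVG() is unavailable

Fix: Use a subquery for AVG and a HAVING MIN(...) filter so the condition holds for every row in the group

Corrected query:
SELECT account FROM transactions GROUP BY account HAVING MIN(amount) > (SELECT AVG(amount) FROM transactions)

Result:
account
-------
ACC-105
ACC-106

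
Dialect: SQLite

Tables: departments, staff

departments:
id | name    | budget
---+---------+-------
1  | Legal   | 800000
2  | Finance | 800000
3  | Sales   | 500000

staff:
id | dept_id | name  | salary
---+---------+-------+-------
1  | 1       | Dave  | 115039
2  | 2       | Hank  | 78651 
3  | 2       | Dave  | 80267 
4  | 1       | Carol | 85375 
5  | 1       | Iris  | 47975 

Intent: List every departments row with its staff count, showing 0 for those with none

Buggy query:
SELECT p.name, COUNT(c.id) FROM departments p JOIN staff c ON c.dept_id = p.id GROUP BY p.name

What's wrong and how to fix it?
Bug: An inner join excludes parents with zero children

Fix: Use LEFT JOIN so parents without children still appear (COUNT(c.id) gives 0)

Corrected query:
SELECT p.name, COUNT(c.id) FROM departments p LEFT JOIN staff c ON c.dept_id = p.id GROUP BY p.name

Result:
name    | COUNT(c.id)
--------+------------
Finance | 2          
Legal   | 3          
Sales   | 0          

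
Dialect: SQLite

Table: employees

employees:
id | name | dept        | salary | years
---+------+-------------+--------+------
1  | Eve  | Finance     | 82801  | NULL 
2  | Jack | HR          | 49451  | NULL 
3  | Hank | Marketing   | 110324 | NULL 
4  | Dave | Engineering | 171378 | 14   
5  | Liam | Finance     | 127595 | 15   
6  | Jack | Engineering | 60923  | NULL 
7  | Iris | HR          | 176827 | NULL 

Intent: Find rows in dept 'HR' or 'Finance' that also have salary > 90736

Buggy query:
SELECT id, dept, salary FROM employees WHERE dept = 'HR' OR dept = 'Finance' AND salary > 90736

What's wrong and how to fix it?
Bug: Without parentheses, AND is evaluated before OR, so the salary filter only applies to the 'Finance' branch

Fix: Group the OR with parentheses (or use IN), then AND the threshold

Corrected query:
SELECT id, dept, salary FROM employees WHERE (dept = 'HR' OR dept = 'Finance') AND salary > 90736

Result:
id | dept    | salary
---+---------+-------
5  | Finance | 127595
7  | HR      | 176827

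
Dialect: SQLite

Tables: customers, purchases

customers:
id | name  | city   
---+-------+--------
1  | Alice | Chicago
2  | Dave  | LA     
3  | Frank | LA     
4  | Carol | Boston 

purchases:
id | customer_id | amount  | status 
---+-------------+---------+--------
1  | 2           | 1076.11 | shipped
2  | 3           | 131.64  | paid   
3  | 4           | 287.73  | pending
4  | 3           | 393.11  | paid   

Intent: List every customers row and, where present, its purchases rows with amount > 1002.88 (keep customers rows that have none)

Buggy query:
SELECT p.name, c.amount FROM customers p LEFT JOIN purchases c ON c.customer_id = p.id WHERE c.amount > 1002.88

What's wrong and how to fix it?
Bug: A WHERE condition on the right-hand table after LEFT JOIN drops unmatched parents

Fix: Put 'c.amount > 1002.88' in the JOIN's ON clause instead of WHERE

Corrected query:
SELECT p.name, c.amount FROM customers p LEFT JOIN purchases c ON c.customer_id = p.id AND c.amount > 1002.88

Result:
name  | amount 
------+--------
Alice | NULL   
Dave  | 1076.11
Frank | NULL   
Carol | NULL   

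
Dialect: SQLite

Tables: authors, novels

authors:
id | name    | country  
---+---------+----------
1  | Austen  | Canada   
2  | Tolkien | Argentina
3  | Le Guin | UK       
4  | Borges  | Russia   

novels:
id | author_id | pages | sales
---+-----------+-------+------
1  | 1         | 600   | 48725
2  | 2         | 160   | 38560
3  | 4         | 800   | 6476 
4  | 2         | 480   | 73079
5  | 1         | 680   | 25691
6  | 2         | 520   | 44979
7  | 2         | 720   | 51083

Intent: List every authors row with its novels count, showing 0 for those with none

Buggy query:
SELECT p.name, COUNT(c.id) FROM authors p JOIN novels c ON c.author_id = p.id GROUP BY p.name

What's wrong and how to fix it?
Bug: An inner join excludes parents with zero children

Fix: Use LEFT JOIN so parents without children still appear (COUNT(c.id) gives 0)

Corrected query:
SELECT p.name, COUNT(c.id) FROM authors p LEFT JOIN novels c ON c.author_id = p.id GROUP BY p.name

Result:
name    | COUNT(c.id)
--------+------------
Austen  | 2          
Borges  | 1          
Le Guin | 0          
Tolkien | 4          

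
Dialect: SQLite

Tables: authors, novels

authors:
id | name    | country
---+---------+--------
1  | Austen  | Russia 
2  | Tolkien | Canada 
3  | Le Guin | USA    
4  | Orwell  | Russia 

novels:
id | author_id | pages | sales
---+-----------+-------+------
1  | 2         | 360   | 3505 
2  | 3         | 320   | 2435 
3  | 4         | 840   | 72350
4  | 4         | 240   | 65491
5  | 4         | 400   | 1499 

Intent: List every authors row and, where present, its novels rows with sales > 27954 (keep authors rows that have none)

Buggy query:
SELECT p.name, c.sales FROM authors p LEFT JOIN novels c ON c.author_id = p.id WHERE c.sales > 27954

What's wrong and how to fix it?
Bug: Filtering c.sales in WHERE discards the NULL rows produced by LEFT JOIN, turning it into an inner join

Fix: Move the right-table condition into the ON clause so unmatched parents are kept

Corrected query:
SELECT p.name, c.sales FROM authors p LEFT JOIN novels c ON c.author_id = p.id AND c.sales > 27954

Result:
name    | sales
--------+------
Austen  | NULL 
Tolkien | NULL 
Le Guin | NULL 
Orwell  | 65491
Orwell  | 72350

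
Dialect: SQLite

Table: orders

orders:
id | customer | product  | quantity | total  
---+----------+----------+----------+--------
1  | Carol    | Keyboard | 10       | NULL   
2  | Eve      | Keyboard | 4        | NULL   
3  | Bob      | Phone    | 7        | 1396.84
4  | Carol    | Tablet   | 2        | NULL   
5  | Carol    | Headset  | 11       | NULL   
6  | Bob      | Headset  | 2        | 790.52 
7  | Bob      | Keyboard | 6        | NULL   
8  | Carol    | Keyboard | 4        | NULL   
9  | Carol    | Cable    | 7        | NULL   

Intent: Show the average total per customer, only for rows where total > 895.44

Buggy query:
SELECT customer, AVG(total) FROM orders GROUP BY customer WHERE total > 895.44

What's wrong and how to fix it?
Bug: Row-level WHERE must come before GROUP BY in the clause order

Fix: Move the WHERE clause before GROUP BY

Corrected query:
SELECT customer, AVG(total) FROM orders WHERE total > 895.44 GROUP BY customer

Result:
customer | AVG(total)
---------+-----------
Bob      | 1396.84   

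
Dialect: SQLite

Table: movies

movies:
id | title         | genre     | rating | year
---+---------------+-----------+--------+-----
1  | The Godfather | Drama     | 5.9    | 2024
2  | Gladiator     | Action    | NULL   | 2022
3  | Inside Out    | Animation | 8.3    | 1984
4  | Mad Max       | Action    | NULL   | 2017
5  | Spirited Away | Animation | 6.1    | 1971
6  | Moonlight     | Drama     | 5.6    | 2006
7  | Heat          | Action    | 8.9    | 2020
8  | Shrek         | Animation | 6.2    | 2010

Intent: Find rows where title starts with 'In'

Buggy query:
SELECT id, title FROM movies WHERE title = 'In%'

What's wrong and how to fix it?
Bug: Wildcards only work with LIKE; '=' treats '%' as a literal character

Fix: Replace '=' with LIKE so 'In%' is treated as a pattern

Corrected query:
SELECT id, title FROM movies WHERE title LIKE 'In%'

Result:
id | title     
---+-----------
3  | Inside Out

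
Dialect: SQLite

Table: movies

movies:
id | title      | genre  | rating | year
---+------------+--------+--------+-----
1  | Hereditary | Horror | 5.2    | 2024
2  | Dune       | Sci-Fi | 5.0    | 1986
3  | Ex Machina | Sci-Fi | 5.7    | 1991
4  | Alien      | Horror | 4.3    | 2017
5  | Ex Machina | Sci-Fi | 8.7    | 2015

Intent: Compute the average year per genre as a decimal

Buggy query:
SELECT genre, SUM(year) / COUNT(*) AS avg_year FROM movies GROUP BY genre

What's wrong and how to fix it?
Bug: SUM(year) and COUNT(*) are both integers; the division truncates the fractional part

Fix: Multiply by 1.0 (or CAST to REAL) to force floating-point division

Corrected query:
SELECT genre, SUM(year) * 1.0 / COUNT(*) AS avg_year FROM movies GROUP BY genre

Result:
genre  | avg_year   
-------+------------
Horror | 2020.5     
Sci-Fi | 1997.333333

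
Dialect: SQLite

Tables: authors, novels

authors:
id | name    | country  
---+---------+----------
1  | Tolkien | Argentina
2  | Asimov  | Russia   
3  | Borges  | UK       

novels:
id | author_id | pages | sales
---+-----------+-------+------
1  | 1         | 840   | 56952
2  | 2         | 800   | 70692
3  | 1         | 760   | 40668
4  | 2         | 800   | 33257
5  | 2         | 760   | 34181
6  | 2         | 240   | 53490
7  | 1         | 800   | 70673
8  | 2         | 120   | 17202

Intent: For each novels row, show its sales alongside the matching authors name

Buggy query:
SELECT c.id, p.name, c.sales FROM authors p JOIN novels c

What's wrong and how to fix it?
Bug: Missing join condition: each novels row is matched to all authors rows instead of just its own

Fix: Add ON c.author_id = p.id to the JOIN

Corrected query:
SELECT c.id, p.name, c.sales FROM authors p JOIN novels c ON c.author_id = p.id

Result:
id | name    | sales
---+---------+------
1  | Tolkien | 56952
2  | Asimov  | 70692
3  | Tolkien | 40668
4  | Asimov  | 33257
5  | Asimov  | 34181
6  | Asimov  | 53490
7  | Tolkien | 70673
8  | Asimov  | 17202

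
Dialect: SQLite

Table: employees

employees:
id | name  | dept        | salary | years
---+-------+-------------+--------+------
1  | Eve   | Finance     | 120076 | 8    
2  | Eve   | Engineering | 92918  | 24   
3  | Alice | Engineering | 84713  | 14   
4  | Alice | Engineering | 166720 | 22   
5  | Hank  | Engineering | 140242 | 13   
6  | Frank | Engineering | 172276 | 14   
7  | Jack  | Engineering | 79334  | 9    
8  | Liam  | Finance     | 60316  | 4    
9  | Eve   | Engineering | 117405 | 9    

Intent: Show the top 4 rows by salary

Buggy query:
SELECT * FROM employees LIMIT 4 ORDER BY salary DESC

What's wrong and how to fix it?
Bug: ORDER BY cannot follow LIMIT; LIMIT is the final clause

Fix: Sort with ORDER BY, then apply LIMIT

Corrected query:
SELECT * FROM employees ORDER BY salary DESC LIMIT 4

Result:
id | name  | dept        | salary | years
---+-------+-------------+--------+------
6  | Frank | Engineering | 172276 | 14   
4  | Alice | Engineering | 166720 | 22   
5  | Hank  | Engineering | 140242 | 13   
1  | Eve   | Finance     | 120076 | 8    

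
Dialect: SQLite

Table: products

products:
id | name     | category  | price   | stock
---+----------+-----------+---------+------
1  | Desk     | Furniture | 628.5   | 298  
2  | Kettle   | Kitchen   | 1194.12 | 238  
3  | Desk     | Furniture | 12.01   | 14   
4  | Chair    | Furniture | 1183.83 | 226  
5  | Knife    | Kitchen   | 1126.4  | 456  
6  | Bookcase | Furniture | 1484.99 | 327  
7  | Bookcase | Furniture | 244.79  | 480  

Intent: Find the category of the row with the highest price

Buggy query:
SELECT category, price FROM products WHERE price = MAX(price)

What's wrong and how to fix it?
Bug: MAX(price) is an aggregate and cannot be used directly in WHERE

Fix: Wrap MAX in a scalar subquery so WHERE compares against a single value

Corrected query:
SELECT category, price FROM products WHERE price = (SELECT MAX(price) FROM products)

Result:
category  | price  
----------+--------
Furniture | 1484.99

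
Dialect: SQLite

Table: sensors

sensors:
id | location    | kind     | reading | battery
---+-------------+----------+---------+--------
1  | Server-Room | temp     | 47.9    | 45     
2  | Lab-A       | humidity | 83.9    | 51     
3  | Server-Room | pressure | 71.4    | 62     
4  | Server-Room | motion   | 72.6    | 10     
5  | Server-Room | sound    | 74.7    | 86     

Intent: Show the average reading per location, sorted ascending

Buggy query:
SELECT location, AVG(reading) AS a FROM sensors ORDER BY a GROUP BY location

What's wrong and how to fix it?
Bug: ORDER BY appears before GROUP BY; SQL clause order requires GROUP BY first

Fix: Reorder: SELECT … FROM … GROUP BY … ORDER BY …

Corrected query:
SELECT location, AVG(reading) AS a FROM sensors GROUP BY location ORDER BY a

Result:
location    | a    
------------+------
Server-Room | 66.65
Lab-A       | 83.9 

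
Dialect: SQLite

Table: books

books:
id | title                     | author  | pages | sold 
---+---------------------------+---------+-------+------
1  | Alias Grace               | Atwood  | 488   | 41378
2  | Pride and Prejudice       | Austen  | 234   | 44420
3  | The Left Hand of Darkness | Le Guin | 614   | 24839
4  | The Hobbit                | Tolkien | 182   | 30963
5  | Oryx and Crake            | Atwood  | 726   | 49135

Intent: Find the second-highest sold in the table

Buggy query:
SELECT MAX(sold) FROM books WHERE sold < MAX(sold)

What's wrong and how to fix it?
Bug: The inner MAX is an aggregate inside WHERE, which is not allowed

Fix: Put the inner MAX in a scalar subquery

Corrected query:
SELECT MAX(sold) FROM books WHERE sold < (SELECT MAX(sold) FROM books)

Result:
MAX(sold)
---------
44420    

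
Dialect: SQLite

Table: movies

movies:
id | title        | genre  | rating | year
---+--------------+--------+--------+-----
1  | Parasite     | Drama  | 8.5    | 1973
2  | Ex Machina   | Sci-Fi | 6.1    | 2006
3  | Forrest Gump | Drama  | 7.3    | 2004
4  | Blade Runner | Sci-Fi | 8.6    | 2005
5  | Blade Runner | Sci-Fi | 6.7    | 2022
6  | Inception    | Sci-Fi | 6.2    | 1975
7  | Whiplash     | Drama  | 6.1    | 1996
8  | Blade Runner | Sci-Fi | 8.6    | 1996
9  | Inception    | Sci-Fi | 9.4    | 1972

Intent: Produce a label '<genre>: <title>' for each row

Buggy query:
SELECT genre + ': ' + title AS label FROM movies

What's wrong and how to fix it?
Bug: SQLite uses || for string concatenation; + coerces text to numbers (yielding 0)

Fix: Replace + with || to concatenate text

Corrected query:
SELECT genre || ': ' || title AS label FROM movies

Result:
label               
--------------------
Drama: Parasite     
Sci-Fi: Ex Machina  
Drama: Forrest Gump 
Sci-Fi: Blade Runner
Sci-Fi: Blade Runner
Sci-Fi: Inception   
Drama: Whiplash     
Sci-Fi: Blade Runner
Sci-Fi: Inception   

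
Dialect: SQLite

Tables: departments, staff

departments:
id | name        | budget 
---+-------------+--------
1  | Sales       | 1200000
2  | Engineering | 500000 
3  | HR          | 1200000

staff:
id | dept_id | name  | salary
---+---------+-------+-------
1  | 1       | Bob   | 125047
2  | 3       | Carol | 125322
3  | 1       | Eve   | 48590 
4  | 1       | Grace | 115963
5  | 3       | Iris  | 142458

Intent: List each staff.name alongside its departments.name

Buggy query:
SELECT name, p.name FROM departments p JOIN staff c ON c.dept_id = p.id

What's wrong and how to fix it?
Bug: 'name' exists in both joined tables, so the database can't tell which one is meant

Fix: Qualify the column with its table alias (c.name)

Corrected query:
SELECT c.name, p.name FROM departments p JOIN staff c ON c.dept_id = p.id

Result:
name  | name 
------+------
Bob   | Sales
Carol | HR   
Eve   | Sales
Grace | Sales
Iris  | HR   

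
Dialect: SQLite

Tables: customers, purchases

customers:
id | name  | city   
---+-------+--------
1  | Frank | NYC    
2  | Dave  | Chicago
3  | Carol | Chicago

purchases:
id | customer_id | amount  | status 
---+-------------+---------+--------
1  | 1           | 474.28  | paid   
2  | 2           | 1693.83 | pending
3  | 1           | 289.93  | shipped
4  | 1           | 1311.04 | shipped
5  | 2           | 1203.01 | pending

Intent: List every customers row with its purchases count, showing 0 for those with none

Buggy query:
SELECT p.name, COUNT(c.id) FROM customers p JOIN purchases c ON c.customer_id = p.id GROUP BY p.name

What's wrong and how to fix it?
Bug: INNER JOIN drops customers rows that have no matching purchases rows

Fix: Switch to LEFT JOIN to retain unmatched parent rows

Corrected query:
SELECT p.name, COUNT(c.id) FROM customers p LEFT JOIN purchases c ON c.customer_id = p.id GROUP BY p.name

Result:
name  | COUNT(c.id)
------+------------
Carol | 0          
Dave  | 2          
Frank | 3          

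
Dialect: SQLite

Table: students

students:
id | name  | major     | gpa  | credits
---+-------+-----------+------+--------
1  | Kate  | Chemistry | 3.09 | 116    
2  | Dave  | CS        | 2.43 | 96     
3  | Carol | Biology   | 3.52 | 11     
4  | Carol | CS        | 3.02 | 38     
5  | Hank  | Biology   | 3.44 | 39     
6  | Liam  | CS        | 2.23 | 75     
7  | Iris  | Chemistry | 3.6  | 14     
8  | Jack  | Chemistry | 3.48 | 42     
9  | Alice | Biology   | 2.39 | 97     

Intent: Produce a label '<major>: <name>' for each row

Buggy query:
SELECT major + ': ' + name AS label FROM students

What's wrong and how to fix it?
Bug: '+' is numeric addition; on text columns SQLite converts them to 0 instead of concatenating

Fix: Use the || operator for string concatenation

Corrected query:
SELECT major || ': ' || name AS label FROM students

Result:
label          
---------------
Chemistry: Kate
CS: Dave       
Biology: Carol 
CS: Carol      
Biology: Hank  
CS: Liam       
Chemistry: Iris
Chemistry: Jack
Biology: Alice 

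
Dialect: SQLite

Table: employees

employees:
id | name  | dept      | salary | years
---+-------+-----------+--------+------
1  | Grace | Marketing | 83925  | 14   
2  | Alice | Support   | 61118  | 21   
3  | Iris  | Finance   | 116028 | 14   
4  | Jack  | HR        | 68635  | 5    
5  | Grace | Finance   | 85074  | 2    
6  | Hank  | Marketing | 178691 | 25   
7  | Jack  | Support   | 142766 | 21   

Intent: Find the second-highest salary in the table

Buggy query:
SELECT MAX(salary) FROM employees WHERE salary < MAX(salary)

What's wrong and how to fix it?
Bug: MAX(salary) on the right of the comparison is an aggregate-in-WHERE error

Fix: Put the inner MAX in a scalar subquery

Corrected query:
SELECT MAX(salary) FROM employees WHERE salary < (SELECT MAX(salary) FROM employees)

Result:
MAX(salary)
-----------
142766     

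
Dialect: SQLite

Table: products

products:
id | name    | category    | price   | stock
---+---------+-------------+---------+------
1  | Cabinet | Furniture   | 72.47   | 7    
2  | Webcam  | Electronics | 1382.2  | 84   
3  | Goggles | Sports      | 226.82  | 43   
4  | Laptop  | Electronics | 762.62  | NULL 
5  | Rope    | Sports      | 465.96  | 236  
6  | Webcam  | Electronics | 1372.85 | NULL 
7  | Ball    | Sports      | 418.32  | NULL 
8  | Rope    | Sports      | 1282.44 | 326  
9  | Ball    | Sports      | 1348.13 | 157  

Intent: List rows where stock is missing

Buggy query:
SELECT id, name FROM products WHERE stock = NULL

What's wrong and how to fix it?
Bug: Comparing to NULL with '=' never matches; NULL = NULL is unknown, not true

Fix: Replace '= NULL' with 'IS NULL'

Corrected query:
SELECT id, name FROM products WHERE stock IS NULL

Result:
id | name  
---+-------
4  | Laptop
6  | Webcam
7  | Ball  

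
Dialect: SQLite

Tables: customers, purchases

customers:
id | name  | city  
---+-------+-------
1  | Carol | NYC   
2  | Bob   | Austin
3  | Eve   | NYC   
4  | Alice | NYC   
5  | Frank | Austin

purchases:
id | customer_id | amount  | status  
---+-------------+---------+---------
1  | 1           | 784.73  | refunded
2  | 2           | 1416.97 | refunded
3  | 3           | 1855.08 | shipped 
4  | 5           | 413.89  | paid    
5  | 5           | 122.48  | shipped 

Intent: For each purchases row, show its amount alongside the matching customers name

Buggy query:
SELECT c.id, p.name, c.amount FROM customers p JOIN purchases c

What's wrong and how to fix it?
Bug: JOIN with no ON clause produces a cartesian product; every purchases row pairs with every customers row

Fix: Specify the join condition linking the foreign key to the parent id

Corrected query:
SELECT c.id, p.name, c.amount FROM customers p JOIN purchases c ON c.customer_id = p.id

Result:
id | name  | amount 
---+-------+--------
1  | Carol | 784.73 
2  | Bob   | 1416.97
3  | Eve   | 1855.08
4  | Frank | 413.89 
5  | Frank | 122.48 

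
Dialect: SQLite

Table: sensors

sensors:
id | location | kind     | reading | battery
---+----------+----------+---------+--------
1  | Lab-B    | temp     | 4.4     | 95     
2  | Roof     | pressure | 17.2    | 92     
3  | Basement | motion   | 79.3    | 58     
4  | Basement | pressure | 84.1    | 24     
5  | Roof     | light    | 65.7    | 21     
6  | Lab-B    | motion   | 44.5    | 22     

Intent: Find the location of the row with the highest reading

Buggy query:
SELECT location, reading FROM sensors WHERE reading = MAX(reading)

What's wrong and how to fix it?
Bug: WHERE is evaluated per row; an aggregate over the whole table isn't defined there

Fix: Use a subquery: WHERE reading = (SELECT MAX(reading) FROM sensors)

Corrected query:
SELECT location, reading FROM sensors WHERE reading = (SELECT MAX(reading) FROM sensors)

Result:
location | reading
---------+--------
Basement | 84.1   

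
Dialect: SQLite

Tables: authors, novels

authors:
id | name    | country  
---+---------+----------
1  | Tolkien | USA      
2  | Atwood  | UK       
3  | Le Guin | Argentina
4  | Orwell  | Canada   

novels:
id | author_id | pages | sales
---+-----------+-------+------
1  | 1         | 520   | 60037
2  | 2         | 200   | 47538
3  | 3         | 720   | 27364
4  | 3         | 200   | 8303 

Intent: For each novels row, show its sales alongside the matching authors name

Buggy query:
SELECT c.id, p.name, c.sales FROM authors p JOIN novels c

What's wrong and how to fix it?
Bug: JOIN with no ON clause produces a cartesian product; every novels row pairs with every authors row

Fix: Add ON c.author_id = p.id to the JOIN

Corrected query:
SELECT c.id, p.name, c.sales FROM authors p JOIN novels c ON c.author_id = p.id

Result:
id | name    | sales
---+---------+------
1  | Tolkien | 60037
2  | Atwood  | 47538
3  | Le Guin | 27364
4  | Le Guin | 8303 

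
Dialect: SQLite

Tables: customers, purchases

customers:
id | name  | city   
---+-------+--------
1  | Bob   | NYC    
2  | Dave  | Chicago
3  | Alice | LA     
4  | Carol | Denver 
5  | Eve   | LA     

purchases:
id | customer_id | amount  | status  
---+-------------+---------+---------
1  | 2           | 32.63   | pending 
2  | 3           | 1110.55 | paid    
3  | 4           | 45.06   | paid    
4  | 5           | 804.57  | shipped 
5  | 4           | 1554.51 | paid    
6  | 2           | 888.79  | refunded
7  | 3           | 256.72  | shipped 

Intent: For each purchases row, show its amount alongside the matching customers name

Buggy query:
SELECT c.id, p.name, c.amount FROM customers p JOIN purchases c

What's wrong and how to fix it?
Bug: Missing join condition: each purchases row is matched to all customers rows instead of just its own

Fix: Add ON c.customer_id = p.id to the JOIN

Corrected query:
SELECT c.id, p.name, c.amount FROM customers p JOIN purchases c ON c.customer_id = p.id

Result:
id | name  | amount 
---+-------+--------
1  | Dave  | 32.63  
2  | Alice | 1110.55
3  | Carol | 45.06  
4  | Eve   | 804.57 
5  | Carol | 1554.51
6  | Dave  | 888.79 
7  | Alice | 256.72 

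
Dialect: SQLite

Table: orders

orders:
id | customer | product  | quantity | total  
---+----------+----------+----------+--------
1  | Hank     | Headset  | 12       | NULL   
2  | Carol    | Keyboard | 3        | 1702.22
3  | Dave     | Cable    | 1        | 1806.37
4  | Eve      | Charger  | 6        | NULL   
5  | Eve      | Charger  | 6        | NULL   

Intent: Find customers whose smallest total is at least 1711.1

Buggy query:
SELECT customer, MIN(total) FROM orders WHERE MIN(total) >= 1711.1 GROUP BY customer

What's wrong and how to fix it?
Bug: MIN() in WHERE is a misuse of aggregate

Fix: Replace WHERE with HAVING after the GROUP BY

Corrected query:
SELECT customer, MIN(total) FROM orders GROUP BY customer HAVING MIN(total) >= 1711.1

Result:
customer | MIN(total)
---------+-----------
Dave     | 1806.37   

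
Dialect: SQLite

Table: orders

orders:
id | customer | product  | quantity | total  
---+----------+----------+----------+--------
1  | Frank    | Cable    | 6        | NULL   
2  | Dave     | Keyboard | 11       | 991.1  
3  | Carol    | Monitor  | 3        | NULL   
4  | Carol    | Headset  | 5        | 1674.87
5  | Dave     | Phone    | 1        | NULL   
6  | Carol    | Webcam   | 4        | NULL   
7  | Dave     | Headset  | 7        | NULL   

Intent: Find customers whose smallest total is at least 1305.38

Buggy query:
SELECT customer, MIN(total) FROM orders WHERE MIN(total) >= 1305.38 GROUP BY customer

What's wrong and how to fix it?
Bug: MIN() in WHERE is a misuse of aggregate

Fix: Use HAVING for the per-group MIN condition

Corrected query:
SELECT customer, MIN(total) FROM orders GROUP BY customer HAVING MIN(total) >= 1305.38

Result:
customer | MIN(total)
---------+-----------
Carol    | 1674.87   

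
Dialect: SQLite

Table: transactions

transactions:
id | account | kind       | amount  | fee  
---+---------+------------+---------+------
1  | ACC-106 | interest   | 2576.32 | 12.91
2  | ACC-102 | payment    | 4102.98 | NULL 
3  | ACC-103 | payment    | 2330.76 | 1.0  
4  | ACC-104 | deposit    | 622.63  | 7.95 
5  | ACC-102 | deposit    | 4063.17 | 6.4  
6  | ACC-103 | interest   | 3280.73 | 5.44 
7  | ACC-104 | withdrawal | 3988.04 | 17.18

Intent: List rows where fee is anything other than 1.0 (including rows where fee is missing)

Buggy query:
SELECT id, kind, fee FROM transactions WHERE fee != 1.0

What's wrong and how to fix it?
Bug: 'fee != 1.0' is unknown when fee is NULL, so NULL rows are silently excluded

Fix: Add an explicit OR fee IS NULL to include the missing-value rows

Corrected query:
SELECT id, kind, fee FROM transactions WHERE fee != 1.0 OR fee IS NULL

Result:
id | kind       | fee  
---+------------+------
1  | interest   | 12.91
2  | payment    | NULL 
4  | deposit    | 7.95 
5  | deposit    | 6.4  
6  | interest   | 5.44 
7  | withdrawal | 17.18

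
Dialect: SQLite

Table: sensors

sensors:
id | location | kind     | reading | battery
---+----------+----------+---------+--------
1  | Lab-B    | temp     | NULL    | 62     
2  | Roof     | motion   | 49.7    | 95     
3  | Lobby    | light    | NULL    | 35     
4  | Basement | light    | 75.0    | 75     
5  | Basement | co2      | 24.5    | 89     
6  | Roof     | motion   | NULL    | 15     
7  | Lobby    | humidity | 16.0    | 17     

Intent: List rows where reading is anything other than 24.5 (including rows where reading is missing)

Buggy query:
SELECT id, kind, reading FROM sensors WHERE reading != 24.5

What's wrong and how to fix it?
Bug: 'reading != 24.5' is unknown when reading is NULL, so NULL rows are silently excluded

Fix: Add an explicit OR reading IS NULL to include the missing-value rows

Corrected query:
SELECT id, kind, reading FROM sensors WHERE reading != 24.5 OR reading IS NULL

Result:
id | kind     | reading
---+----------+--------
1  | temp     | NULL   
2  | motion   | 49.7   
3  | light    | NULL   
4  | light    | 75     
6  | motion   | NULL   
7  | humidity | 16     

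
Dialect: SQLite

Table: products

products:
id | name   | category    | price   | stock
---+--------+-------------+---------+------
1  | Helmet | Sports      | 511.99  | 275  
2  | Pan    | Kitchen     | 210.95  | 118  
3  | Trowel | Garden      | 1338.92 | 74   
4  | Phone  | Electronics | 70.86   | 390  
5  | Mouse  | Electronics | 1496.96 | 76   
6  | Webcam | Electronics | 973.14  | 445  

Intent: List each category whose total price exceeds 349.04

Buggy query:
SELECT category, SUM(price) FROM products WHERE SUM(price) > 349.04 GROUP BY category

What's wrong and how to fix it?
Bug: WHERE runs before GROUP BY, so aggregates aren't available there

Fix: Move the aggregate condition to a HAVING clause

Corrected query:
SELECT category, SUM(price) FROM products GROUP BY category HAVING SUM(price) > 349.04

Result:
category    | SUM(price)
------------+-----------
Electronics | 2540.96   
Garden      | 1338.92   
Sports      | 511.99    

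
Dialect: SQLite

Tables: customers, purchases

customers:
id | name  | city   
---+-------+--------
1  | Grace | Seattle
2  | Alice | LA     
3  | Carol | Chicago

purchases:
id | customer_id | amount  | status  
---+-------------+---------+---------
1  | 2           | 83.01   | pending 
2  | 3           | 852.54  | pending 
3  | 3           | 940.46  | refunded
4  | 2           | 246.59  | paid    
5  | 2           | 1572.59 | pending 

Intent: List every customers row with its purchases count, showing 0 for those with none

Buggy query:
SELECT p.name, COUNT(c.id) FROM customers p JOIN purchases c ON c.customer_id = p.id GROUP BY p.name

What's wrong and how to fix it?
Bug: INNER JOIN drops customers rows that have no matching purchases rows

Fix: Switch to LEFT JOIN to retain unmatched parent rows

Corrected query:
SELECT p.name, COUNT(c.id) FROM customers p LEFT JOIN purchases c ON c.customer_id = p.id GROUP BY p.name

Result:
name  | COUNT(c.id)
------+------------
Alice | 3          
Carol | 2          
Grace | 0          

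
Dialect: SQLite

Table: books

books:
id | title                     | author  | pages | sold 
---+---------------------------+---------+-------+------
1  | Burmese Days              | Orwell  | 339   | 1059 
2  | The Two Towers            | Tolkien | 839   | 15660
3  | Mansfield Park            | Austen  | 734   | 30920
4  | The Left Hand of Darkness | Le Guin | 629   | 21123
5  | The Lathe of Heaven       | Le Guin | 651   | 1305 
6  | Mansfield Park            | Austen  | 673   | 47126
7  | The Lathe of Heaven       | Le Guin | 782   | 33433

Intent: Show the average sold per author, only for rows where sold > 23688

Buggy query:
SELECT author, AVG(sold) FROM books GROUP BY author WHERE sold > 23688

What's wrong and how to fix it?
Bug: Row-level WHERE must come before GROUP BY in the clause order

Fix: Place WHERE between FROM and GROUP BY

Corrected query:
SELECT author, AVG(sold) FROM books WHERE sold > 23688 GROUP BY author

Result:
author  | AVG(sold)
--------+----------
Austen  | 39023    
Le Guin | 33433    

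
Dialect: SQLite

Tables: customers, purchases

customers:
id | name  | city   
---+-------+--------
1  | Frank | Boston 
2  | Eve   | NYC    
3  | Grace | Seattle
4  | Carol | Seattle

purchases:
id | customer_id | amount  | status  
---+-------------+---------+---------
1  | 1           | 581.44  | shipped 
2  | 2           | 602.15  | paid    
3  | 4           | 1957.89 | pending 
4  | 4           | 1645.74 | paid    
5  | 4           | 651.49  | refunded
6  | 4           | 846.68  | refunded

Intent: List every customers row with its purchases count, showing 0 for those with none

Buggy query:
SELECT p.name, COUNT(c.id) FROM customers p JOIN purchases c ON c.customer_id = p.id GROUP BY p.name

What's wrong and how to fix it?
Bug: An inner join excludes parents with zero children

Fix: Use LEFT JOIN so parents without children still appear (COUNT(c.id) gives 0)

Corrected query:
SELECT p.name, COUNT(c.id) FROM customers p LEFT JOIN purchases c ON c.customer_id = p.id GROUP BY p.name

Result:
name  | COUNT(c.id)
------+------------
Carol | 4          
Eve   | 1          
Frank | 1          
Grace | 0          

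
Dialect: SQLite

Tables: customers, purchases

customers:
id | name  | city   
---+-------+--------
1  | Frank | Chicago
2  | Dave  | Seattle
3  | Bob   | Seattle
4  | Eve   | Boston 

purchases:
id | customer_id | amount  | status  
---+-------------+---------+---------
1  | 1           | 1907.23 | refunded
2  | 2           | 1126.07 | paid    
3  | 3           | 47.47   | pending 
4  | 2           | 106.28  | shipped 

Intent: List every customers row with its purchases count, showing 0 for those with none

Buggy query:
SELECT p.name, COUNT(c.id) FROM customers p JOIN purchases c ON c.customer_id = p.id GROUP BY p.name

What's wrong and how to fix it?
Bug: An inner join excludes parents with zero children

Fix: Use LEFT JOIN so parents without children still appear (COUNT(c.id) gives 0)

Corrected query:
SELECT p.name, COUNT(c.id) FROM customers p LEFT JOIN purchases c ON c.customer_id = p.id GROUP BY p.name

Result:
name  | COUNT(c.id)
------+------------
Bob   | 1          
Dave  | 2          
Eve   | 0          
Frank | 1          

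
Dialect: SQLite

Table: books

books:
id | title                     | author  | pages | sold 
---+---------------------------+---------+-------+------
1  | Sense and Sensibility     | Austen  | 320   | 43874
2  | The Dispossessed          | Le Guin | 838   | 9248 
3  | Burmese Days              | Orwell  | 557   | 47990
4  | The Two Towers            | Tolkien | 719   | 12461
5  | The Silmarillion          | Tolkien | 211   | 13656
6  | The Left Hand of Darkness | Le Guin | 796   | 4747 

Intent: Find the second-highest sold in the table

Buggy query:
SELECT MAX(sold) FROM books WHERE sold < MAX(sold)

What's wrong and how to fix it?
Bug: The inner MAX is an aggregate inside WHERE, which is not allowed

Fix: Compute the overall MAX in a subquery, then take MAX of rows below it

Corrected query:
SELECT MAX(sold) FROM books WHERE sold < (SELECT MAX(sold) FROM books)

Result:
MAX(sold)
---------
43874    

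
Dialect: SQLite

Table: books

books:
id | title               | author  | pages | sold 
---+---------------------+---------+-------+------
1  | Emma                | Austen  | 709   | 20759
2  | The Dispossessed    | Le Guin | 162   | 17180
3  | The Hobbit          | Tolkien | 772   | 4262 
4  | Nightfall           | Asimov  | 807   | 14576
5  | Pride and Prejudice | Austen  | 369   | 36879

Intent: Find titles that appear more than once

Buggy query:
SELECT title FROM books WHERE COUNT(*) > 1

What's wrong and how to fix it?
Bug: COUNT(*) is an aggregate and cannot be used in WHERE

Fix: GROUP BY title, then filter groups with HAVING COUNT(*) > 1

Corrected query:
SELECT title FROM books GROUP BY title HAVING COUNT(*) > 1

Result:
(no rows)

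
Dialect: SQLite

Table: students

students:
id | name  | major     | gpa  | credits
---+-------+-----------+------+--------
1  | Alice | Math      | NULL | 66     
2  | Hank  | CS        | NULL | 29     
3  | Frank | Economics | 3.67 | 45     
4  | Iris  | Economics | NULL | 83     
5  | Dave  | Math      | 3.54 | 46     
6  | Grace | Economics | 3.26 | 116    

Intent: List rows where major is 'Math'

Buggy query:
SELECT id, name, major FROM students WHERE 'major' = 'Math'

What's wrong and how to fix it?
Bug: 'major' in single quotes is a string literal, not the column; the comparison is literal-vs-literal and never true

Fix: Reference the column as major without single quotes

Corrected query:
SELECT id, name, major FROM students WHERE major = 'Math'

Result:
id | name  | major
---+-------+------
1  | Alice | Math 
5  | Dave  | Math 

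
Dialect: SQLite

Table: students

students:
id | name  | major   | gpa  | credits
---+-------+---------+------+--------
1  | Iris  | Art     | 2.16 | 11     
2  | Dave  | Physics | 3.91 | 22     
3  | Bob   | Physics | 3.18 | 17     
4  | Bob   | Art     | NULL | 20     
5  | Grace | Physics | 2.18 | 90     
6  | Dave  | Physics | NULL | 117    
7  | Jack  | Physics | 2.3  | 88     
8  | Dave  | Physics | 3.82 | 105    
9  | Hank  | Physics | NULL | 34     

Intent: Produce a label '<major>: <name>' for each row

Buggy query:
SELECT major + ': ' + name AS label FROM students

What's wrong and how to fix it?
Bug: '+' is numeric addition; on text columns SQLite converts them to 0 instead of concatenating

Fix: Use the || operator for string concatenation

Corrected query:
SELECT major || ': ' || name AS label FROM students

Result:
label         
--------------
Art: Iris     
Physics: Dave 
Physics: Bob  
Art: Bob      
Physics: Grace
Physics: Dave 
Physics: Jack 
Physics: Dave 
Physics: Hank 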